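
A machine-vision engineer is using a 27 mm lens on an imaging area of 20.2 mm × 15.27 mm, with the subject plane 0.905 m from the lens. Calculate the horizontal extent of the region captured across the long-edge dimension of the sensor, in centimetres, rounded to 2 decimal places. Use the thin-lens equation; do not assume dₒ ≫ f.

dₒ: 0.905 m = 905 mm.
Similar triangles through the lens centre give W/dₒ = w/dᵢ; with 1/f = 1/dₒ + 1/dᵢ this gives W = w·(dₒ − f)/f.
W = 20.2 mm × (905 − 27) / 27 = 20.2 × 32.5185 ≈ 656.874 mm = 65.6874 cm.

65.69 cm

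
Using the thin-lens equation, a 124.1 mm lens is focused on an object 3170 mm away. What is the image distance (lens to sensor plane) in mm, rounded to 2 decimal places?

1/dᵢ = 1/f − 1/dₒ = 1/124.1 − 1/3170 = 0.0077426 mm⁻¹.
dᵢ = 1/0.0077426 ≈ 129.1562 mm.

129.16 mm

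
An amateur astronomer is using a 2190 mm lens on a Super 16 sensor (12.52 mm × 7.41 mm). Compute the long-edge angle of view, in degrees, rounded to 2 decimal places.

Angle of view α = 2·arctan(w/2f) with w = 12.52 mm and f = 2190 mm.
w/2f = 0.00286; arctan(0.00286) ≈ 0.1638°, so α ≈ 0.3276°.

0.33°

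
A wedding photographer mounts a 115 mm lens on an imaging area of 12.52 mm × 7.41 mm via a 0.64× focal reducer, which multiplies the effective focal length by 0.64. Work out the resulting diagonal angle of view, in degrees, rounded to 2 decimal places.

11.29°

Effective focal length f = 115 × 0.64 = 73.6 mm.
Sensor diagonal = √(12.52² + 7.41²) = √211.6585 ≈ 14.5485 mm.
α = 2·arctan(14.548 / (2 × 73.6)) = 2·arctan(0.09883) ≈ 11.2890°.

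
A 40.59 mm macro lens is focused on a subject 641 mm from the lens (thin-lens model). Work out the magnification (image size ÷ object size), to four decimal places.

Thin lens: 1/f = 1/dₒ + 1/dᵢ → 1/dᵢ = 1/40.59 − 1/641 = 0.0230765 mm⁻¹, so dᵢ ≈ 43.3340 mm.
Magnification m = dᵢ/dₒ = 43.3340/641 ≈ 0.06760.

0.0676×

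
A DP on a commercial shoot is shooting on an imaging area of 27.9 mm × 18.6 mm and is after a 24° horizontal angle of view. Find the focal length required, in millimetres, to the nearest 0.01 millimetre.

65.63 mm

From α = 2·arctan(w/2f) we get f = w / (2·tan(α/2)).
With w = 27.9 mm and α/2 = 12°, tan(α/2) ≈ 0.21256, so f ≈ 27.9 / 0.42511 ≈ 65.6296 mm.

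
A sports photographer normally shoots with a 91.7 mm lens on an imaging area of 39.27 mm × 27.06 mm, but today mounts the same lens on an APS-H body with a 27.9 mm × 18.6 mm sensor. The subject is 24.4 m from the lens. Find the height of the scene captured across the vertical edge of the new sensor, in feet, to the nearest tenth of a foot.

16.2 ft

The focal length stays 91.7 mm; the relevant sensor dimension is now h = 18.6 mm. Object distance dₒ = 24.4 m = 24400 mm.
Thin-lens field height W = h·(dₒ − f)/f = 18.6 × (24400 − 91.7)/91.7 ≈ 4930.582 mm = 4930.582/304.8 ft = 16.1765 ft.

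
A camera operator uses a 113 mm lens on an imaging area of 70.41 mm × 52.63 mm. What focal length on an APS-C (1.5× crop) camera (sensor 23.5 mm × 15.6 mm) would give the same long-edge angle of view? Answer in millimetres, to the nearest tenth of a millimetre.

37.7 mm

Equal angle of view means equal width/f ratio, so f₂ = f₁ · (width₂/width₁) = 113 × 23.5/70.41.
f₂ = 113 × 0.33376 ≈ 37.715 mm.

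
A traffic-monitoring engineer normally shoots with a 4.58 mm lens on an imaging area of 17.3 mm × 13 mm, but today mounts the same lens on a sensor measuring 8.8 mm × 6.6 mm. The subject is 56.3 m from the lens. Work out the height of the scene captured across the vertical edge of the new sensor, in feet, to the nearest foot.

The focal length stays 4.58 mm; the relevant sensor dimension is now h = 6.6 mm. Object distance dₒ = 56.3 m = 56300 mm.
Thin-lens field height W = h·(dₒ − f)/f = 6.6 × (56300 − 4.58)/4.58 ≈ 81124.404 mm = 81124.404/304.8 ft = 266.156 ft.

266 ft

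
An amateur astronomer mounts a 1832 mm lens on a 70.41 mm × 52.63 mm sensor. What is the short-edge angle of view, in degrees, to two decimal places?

Angle of view α = 2·arctan(h/2f) with h = 52.63 mm and f = 1832 mm.
h/2f = 0.01436; arctan(0.01436) ≈ 0.8229°, so α ≈ 1.6459°.

1.65°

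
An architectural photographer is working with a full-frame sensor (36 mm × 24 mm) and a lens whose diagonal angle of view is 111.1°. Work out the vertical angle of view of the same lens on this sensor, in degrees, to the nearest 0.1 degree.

Sensor diagonal = √(36² + 24²) = √1872.0000 ≈ 43.2666 mm.
From the diagonal AOV: f = 43.2666 / (2·tan(55.55°)) = 43.2666 / 2.91547 ≈ 14.8404 mm.
Vertical AOV = 2·arctan(24 / (2 × 14.8404)) = 2·arctan(0.80860) ≈ 77.9183°.

77.9°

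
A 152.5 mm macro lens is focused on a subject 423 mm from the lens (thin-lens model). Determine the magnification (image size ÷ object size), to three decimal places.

0.564×

Thin lens: 1/f = 1/dₒ + 1/dᵢ → 1/dᵢ = 1/152.5 − 1/423 = 0.0041933 mm⁻¹, so dᵢ ≈ 238.4750 mm.
Magnification m = dᵢ/dₒ = 238.4750/423 ≈ 0.56377.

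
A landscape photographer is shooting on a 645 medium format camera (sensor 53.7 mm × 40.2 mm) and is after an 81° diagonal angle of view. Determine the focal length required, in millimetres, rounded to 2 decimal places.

39.27 mm

Sensor diagonal = √(53.7² + 40.2²) = √4499.7300 ≈ 67.0800 mm.
From α = 2·arctan(d/2f) we get f = d / (2·tan(α/2)).
With d = 67.0800 mm and α/2 = 40.5°, tan(α/2) ≈ 0.85408, so f ≈ 67.0800 / 1.70816 ≈ 39.2703 mm.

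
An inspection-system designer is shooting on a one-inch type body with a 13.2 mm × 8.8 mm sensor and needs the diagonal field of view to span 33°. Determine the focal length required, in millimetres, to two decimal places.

26.78 mm

Sensor diagonal = √(13.2² + 8.8²) = √251.6800 ≈ 15.8644 mm.
From α = 2·arctan(d/2f) we get f = d / (2·tan(α/2)).
With d = 15.8644 mm and α/2 = 16.5°, tan(α/2) ≈ 0.29621, so f ≈ 15.8644 / 0.59243 ≈ 26.7787 mm.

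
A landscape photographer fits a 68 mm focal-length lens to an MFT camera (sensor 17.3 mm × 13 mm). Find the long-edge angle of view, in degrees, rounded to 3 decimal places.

14.499°

Angle of view α = 2·arctan(w/2f) with w = 17.3 mm and f = 68 mm.
w/2f = 0.12721; arctan(0.12721) ≈ 7.2494°, so α ≈ 14.4989°.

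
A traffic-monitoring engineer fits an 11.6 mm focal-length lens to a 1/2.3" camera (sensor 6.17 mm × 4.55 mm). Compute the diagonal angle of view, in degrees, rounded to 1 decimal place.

36.6°

Sensor diagonal = √(6.17² + 4.55²) = √58.7714 ≈ 7.6663 mm.
Angle of view α = 2·arctan(d/2f) with d = 7.6663 mm and f = 11.6 mm.
d/2f = 0.33044; arctan(0.33044) ≈ 18.2857°, so α ≈ 36.5714°.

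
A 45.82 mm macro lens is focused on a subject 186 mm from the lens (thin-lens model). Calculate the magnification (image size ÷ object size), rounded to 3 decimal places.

0.327×

Thin lens: 1/f = 1/dₒ + 1/dᵢ → 1/dᵢ = 1/45.82 − 1/186 = 0.0164482 mm⁻¹, so dᵢ ≈ 60.7970 mm.
Magnification m = dᵢ/dₒ = 60.7970/186 ≈ 0.32687.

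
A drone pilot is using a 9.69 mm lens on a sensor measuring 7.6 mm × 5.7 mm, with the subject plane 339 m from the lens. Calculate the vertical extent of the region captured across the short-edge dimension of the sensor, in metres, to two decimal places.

dₒ: 339 m = 339000 mm.
Similar triangles through the lens centre give W/dₒ = h/dᵢ; with 1/f = 1/dₒ + 1/dᵢ this gives W = h·(dₒ − f)/f.
W = 5.7 mm × (339000 − 9.69) / 9.69 = 5.7 × 34983.5201 ≈ 199406.065 mm = 199.406 m.

199.41 m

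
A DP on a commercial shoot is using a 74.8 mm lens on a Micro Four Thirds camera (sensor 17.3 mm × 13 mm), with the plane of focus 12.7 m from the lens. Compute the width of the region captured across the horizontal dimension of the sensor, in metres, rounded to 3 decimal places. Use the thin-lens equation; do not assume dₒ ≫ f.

2.920 m

dₒ: 12.7 m = 12700 mm.
Similar triangles through the lens centre give W/dₒ = w/dᵢ; with 1/f = 1/dₒ + 1/dᵢ this gives W = w·(dₒ − f)/f.
W = 17.3 mm × (12700 − 74.8) / 74.8 = 17.3 × 168.7861 ≈ 2919.999 mm = 2.92 m.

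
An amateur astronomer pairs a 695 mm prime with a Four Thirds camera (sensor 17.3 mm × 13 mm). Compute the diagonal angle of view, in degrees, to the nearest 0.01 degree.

Sensor diagonal = √(17.3² + 13²) = √468.2900 ≈ 21.6400 mm.
Angle of view α = 2·arctan(d/2f) with d = 21.6400 mm and f = 695 mm.
d/2f = 0.01557; arctan(0.01557) ≈ 0.8919°, so α ≈ 1.7839°.

1.78°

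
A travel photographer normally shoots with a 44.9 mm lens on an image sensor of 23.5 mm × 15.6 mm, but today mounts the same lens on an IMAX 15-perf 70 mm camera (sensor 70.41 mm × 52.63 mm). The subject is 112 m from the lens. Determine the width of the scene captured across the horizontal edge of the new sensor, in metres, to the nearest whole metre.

The focal length stays 44.9 mm; the relevant sensor dimension is now w = 70.41 mm. Object distance dₒ = 112 m = 112000 mm.
Thin-lens field width W = w·(dₒ − f)/f = 70.41 × (112000 − 44.9)/44.9 ≈ 175562.552 mm = 175.563 m.

176 m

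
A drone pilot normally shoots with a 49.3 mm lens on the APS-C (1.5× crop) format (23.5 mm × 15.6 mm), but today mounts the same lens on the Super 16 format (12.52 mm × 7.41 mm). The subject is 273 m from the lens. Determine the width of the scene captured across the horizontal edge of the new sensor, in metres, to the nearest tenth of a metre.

69.3 m

The focal length stays 49.3 mm; the relevant sensor dimension is now w = 12.52 mm. Object distance dₒ = 273 m = 273000 mm.
Thin-lens field width W = w·(dₒ − f)/f = 12.52 × (273000 − 49.3)/49.3 ≈ 69317.297 mm = 69.3173 m.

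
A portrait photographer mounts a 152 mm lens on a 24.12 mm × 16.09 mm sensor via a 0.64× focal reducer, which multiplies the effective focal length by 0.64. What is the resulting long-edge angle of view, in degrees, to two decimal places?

14.13°

Effective focal length f = 152 × 0.64 = 97.28 mm.
α = 2·arctan(24.12 / (2 × 97.28)) = 2·arctan(0.12397) ≈ 14.1340°.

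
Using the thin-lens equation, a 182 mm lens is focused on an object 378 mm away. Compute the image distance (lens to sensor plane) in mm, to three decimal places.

351.000 mm

1/dᵢ = 1/f − 1/dₒ = 1/182 − 1/378 = 0.0028490 mm⁻¹.
dᵢ = 1/0.0028490 ≈ 351.0000 mm.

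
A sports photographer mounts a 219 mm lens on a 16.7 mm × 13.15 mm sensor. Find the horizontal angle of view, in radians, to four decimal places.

Angle of view α = 2·arctan(w/2f) with w = 16.7 mm and f = 219 mm.
w/2f = 0.03813; arctan(0.03813) ≈ 0.0381 rad, so α ≈ 0.0762 rad.

0.0762 rad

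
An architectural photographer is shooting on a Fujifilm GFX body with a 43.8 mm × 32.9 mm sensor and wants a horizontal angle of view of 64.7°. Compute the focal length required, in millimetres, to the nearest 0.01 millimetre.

34.58 mm

From α = 2·arctan(w/2f) we get f = w / (2·tan(α/2)).
With w = 43.8 mm and α/2 = 32.35°, tan(α/2) ≈ 0.63340, so f ≈ 43.8 / 1.26679 ≈ 34.5755 mm.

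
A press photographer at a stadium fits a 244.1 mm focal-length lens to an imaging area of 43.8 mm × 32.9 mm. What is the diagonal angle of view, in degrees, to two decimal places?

Sensor diagonal = √(43.8² + 32.9²) = √3000.8500 ≈ 54.7800 mm.
Angle of view α = 2·arctan(d/2f) with d = 54.7800 mm and f = 244.1 mm.
d/2f = 0.11221; arctan(0.11221) ≈ 6.4023°, so α ≈ 12.8045°.

12.80°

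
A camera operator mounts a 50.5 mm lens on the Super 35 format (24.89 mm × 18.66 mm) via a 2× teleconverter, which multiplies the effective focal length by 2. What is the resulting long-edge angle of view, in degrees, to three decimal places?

Effective focal length f = 50.5 × 2 = 101 mm.
α = 2·arctan(24.89 / (2 × 101)) = 2·arctan(0.12322) ≈ 14.0489°.

14.049°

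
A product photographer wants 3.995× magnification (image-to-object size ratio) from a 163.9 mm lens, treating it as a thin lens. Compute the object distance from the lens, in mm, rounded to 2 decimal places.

With m = dᵢ/dₒ and 1/f = 1/dₒ + 1/dᵢ, substituting dᵢ = m·dₒ gives 1/f = (1 + 1/m)/dₒ, hence dₒ = f·(1 + 1/m).
dₒ = 163.9 × (1 + 1/3.995) = 163.9 × 1.25031 ≈ 204.926 mm.

204.93 mm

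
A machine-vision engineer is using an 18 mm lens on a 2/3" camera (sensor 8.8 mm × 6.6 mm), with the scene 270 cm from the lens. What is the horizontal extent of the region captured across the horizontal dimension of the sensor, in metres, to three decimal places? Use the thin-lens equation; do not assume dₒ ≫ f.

1.311 m

dₒ: 270 cm = 2700 mm.
Similar triangles through the lens centre give W/dₒ = w/dᵢ; with 1/f = 1/dₒ + 1/dᵢ this gives W = w·(dₒ − f)/f.
W = 8.8 mm × (2700 − 18) / 18 = 8.8 × 149.0000 ≈ 1311.200 mm = 1.3112 m.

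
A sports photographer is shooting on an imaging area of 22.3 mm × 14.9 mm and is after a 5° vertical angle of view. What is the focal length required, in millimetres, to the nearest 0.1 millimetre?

170.6 mm

From α = 2·arctan(h/2f) we get f = h / (2·tan(α/2)).
With h = 14.9 mm and α/2 = 2.5°, tan(α/2) ≈ 0.04366, so f ≈ 14.9 / 0.08732 ≈ 170.6331 mm.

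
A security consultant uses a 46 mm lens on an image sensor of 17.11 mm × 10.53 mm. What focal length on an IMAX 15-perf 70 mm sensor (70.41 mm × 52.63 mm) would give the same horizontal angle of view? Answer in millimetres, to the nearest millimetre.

Equal angle of view means equal width/f ratio, so f₂ = f₁ · (width₂/width₁) = 46 × 70.41/17.11.
f₂ = 46 × 4.11514 ≈ 189.296 mm.

189 mm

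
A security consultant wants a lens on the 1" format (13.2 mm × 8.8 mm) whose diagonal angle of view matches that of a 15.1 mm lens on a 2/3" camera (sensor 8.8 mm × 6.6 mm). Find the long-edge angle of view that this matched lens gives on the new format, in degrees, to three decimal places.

33.720°

Sensor diagonal = √(8.8² + 6.6²) = √121.0000 ≈ 11.0000 mm.
Sensor diagonal = √(13.2² + 8.8²) = √251.6800 ≈ 15.8644 mm.
Equal diagonal AOV ⇒ f₂ = f₁ · 15.8644/11.0000 = 15.1 × 1.44222 ≈ 21.7775 mm.
Long-edge AOV on the new format = 2·arctan(13.2 / (2 × 21.7775)) = 2·arctan(0.30306) ≈ 33.7204°.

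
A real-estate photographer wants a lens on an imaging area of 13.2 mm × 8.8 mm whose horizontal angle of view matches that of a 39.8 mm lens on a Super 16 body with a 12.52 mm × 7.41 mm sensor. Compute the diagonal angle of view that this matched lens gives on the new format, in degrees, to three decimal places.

21.409°

Equal horizontal AOV ⇒ f₂ = f₁ · 13.2/12.52 = 39.8 × 1.05431 ≈ 41.9617 mm.
Sensor diagonal = √(13.2² + 8.8²) = √251.6800 ≈ 15.8644 mm.
Diagonal AOV on the new format = 2·arctan(15.8644 / (2 × 41.9617)) = 2·arctan(0.18903) ≈ 21.4092°.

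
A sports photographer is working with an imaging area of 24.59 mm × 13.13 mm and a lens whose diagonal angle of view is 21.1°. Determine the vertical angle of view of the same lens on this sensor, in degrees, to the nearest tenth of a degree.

10.0°

Sensor diagonal = √(24.59² + 13.13²) = √777.0650 ≈ 27.8759 mm.
From the diagonal AOV: f = 27.8759 / (2·tan(10.55°)) = 27.8759 / 0.37248 ≈ 74.8379 mm.
Vertical AOV = 2·arctan(13.13 / (2 × 74.8379)) = 2·arctan(0.08772) ≈ 10.0266°.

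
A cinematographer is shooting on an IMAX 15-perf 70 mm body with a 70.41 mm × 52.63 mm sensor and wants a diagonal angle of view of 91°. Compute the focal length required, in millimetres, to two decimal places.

Sensor diagonal = √(70.41² + 52.63²) = √7727.4850 ≈ 87.9061 mm.
From α = 2·arctan(d/2f) we get f = d / (2·tan(α/2)).
With d = 87.9061 mm and α/2 = 45.5°, tan(α/2) ≈ 1.01761, so f ≈ 87.9061 / 2.03521 ≈ 43.1925 mm.

43.19 mm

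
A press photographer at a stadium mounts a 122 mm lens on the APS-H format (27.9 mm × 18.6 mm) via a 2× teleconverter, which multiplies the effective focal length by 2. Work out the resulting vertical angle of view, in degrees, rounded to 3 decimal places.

Effective focal length f = 122 × 2 = 244 mm.
α = 2·arctan(18.6 / (2 × 244)) = 2·arctan(0.03811) ≈ 4.3655°.

4.366°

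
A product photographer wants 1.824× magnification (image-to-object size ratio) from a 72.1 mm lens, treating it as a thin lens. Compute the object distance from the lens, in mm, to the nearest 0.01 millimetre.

With m = dᵢ/dₒ and 1/f = 1/dₒ + 1/dᵢ, substituting dᵢ = m·dₒ gives 1/f = (1 + 1/m)/dₒ, hence dₒ = f·(1 + 1/m).
dₒ = 72.1 × (1 + 1/1.824) = 72.1 × 1.54825 ≈ 111.629 mm.

111.63 mm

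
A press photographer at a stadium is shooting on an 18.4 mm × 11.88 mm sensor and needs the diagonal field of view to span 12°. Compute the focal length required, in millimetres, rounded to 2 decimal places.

104.19 mm

Sensor diagonal = √(18.4² + 11.88²) = √479.6944 ≈ 21.9019 mm.
From α = 2·arctan(d/2f) we get f = d / (2·tan(α/2)).
With d = 21.9019 mm and α/2 = 6°, tan(α/2) ≈ 0.10510, so f ≈ 21.9019 / 0.21021 ≈ 104.1915 mm.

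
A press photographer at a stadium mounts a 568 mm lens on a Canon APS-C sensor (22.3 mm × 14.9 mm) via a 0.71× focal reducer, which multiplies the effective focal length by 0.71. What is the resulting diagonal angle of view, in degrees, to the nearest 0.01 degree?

3.81°

Effective focal length f = 568 × 0.71 = 403.28 mm.
Sensor diagonal = √(22.3² + 14.9²) = √719.3000 ≈ 26.8198 mm.
α = 2·arctan(26.820 / (2 × 403.28)) = 2·arctan(0.03325) ≈ 3.8090°.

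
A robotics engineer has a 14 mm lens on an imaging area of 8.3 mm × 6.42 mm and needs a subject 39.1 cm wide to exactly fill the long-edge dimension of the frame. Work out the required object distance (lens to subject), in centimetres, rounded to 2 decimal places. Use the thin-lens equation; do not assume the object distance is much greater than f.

67.35 cm

W: 39.1 cm = 391 mm.
Magnification m = w/W = dᵢ/dₒ; combined with 1/f = 1/dₒ + 1/dᵢ this gives dₒ = f·(1 + W/w).
dₒ = 14 mm × (1 + 391/8.3) = 14 × 48.1084 ≈ 673.518 mm = 67.3518 cm.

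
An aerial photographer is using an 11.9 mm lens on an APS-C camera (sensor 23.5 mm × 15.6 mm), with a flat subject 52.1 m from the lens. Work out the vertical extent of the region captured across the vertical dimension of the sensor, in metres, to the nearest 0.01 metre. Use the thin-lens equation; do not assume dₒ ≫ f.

68.28 m

dₒ: 52.1 m = 52100 mm.
Similar triangles through the lens centre give W/dₒ = h/dᵢ; with 1/f = 1/dₒ + 1/dᵢ this gives W = h·(dₒ − f)/f.
W = 15.6 mm × (52100 − 11.9) / 11.9 = 15.6 × 4377.1513 ≈ 68283.560 mm = 68.2836 m.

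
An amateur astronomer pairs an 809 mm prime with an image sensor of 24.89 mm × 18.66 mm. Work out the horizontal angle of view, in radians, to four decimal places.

0.0308 rad

Angle of view α = 2·arctan(w/2f) with w = 24.89 mm and f = 809 mm.
w/2f = 0.01538; arctan(0.01538) ≈ 0.0154 rad, so α ≈ 0.0308 rad.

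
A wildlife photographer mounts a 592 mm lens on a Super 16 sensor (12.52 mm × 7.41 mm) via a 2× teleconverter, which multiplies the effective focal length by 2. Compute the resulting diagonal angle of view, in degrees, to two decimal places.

0.70°

Effective focal length f = 592 × 2 = 1184 mm.
Sensor diagonal = √(12.52² + 7.41²) = √211.6585 ≈ 14.5485 mm.
α = 2·arctan(14.548 / (2 × 1184)) = 2·arctan(0.00614) ≈ 0.7040°.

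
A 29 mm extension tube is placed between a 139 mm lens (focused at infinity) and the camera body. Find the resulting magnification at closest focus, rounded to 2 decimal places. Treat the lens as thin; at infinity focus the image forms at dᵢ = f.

The tube moves the image plane from f to f + e, so dᵢ = 139 + 29 = 168 mm. Focus is achieved when 1/f = 1/dₒ + 1/dᵢ, giving dₒ = 1/(1/f − 1/(f+e)).
Magnification m = dᵢ/dₒ = (f+e)·(1/f − 1/(f+e)) = e/f = 29/139 ≈ 0.2086.

0.21×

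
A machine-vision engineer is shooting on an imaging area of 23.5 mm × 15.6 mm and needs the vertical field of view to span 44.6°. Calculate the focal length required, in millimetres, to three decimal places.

From α = 2·arctan(h/2f) we get f = h / (2·tan(α/2)).
With h = 15.6 mm and α/2 = 22.3°, tan(α/2) ≈ 0.41013, so f ≈ 15.6 / 0.82026 ≈ 19.0184 mm.

19.018 mm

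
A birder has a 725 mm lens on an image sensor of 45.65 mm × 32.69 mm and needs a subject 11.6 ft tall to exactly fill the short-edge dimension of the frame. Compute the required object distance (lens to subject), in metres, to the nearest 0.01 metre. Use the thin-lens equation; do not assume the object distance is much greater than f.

79.14 m

W: 11.6 ft × 304.8 mm/ft = 3535.68 mm.
Magnification m = h/W = dᵢ/dₒ; combined with 1/f = 1/dₒ + 1/dᵢ this gives dₒ = f·(1 + W/h).
dₒ = 725 mm × (1 + 3535.68/32.69) = 725 × 109.1578 ≈ 79139.436 mm = 79.1394 m.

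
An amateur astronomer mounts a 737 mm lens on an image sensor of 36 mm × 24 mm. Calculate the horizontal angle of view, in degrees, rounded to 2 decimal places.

2.80°

Angle of view α = 2·arctan(w/2f) with w = 36 mm and f = 737 mm.
w/2f = 0.02442; arctan(0.02442) ≈ 1.3991°, so α ≈ 2.7982°.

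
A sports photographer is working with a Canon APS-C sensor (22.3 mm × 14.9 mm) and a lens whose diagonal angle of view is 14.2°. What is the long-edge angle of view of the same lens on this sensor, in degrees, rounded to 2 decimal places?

Sensor diagonal = √(22.3² + 14.9²) = √719.3000 ≈ 26.8198 mm.
From the diagonal AOV: f = 26.8198 / (2·tan(7.1°)) = 26.8198 / 0.24911 ≈ 107.6610 mm.
Long-edge AOV = 2·arctan(22.3 / (2 × 107.6610)) = 2·arctan(0.10357) ≈ 11.8256°.

11.83°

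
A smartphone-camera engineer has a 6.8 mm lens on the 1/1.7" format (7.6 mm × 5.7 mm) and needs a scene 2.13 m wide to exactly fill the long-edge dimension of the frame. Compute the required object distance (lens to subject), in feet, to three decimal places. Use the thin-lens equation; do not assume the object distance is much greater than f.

W: 2.13 m = 2130 mm.
Magnification m = w/W = dᵢ/dₒ; combined with 1/f = 1/dₒ + 1/dᵢ this gives dₒ = f·(1 + W/w).
dₒ = 6.8 mm × (1 + 2130/7.6) = 6.8 × 281.2632 ≈ 1912.589 mm = 1912.589/304.8 ft = 6.2749 ft.

6.275 ft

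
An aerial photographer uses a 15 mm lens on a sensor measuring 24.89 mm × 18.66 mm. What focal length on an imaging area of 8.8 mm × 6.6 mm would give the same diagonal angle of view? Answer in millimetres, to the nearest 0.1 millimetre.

5.3 mm

Sensor diagonal = √(24.89² + 18.66²) = √967.7077 ≈ 31.1080 mm.
Sensor diagonal = √(8.8² + 6.6²) = √121.0000 ≈ 11.0000 mm.
Equal angle of view means equal diagonal/f ratio, so f₂ = f₁ · (diagonal₂/diagonal₁) = 15 × 11.0000/31.1080.
f₂ = 15 × 0.35361 ≈ 5.304 mm.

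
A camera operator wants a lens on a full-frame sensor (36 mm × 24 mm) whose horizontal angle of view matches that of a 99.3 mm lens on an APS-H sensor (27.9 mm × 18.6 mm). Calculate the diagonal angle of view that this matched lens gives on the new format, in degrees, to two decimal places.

Equal horizontal AOV ⇒ f₂ = f₁ · 36/27.9 = 99.3 × 1.29032 ≈ 128.1290 mm.
Sensor diagonal = √(36² + 24²) = √1872.0000 ≈ 43.2666 mm.
Diagonal AOV on the new format = 2·arctan(43.2666 / (2 × 128.1290)) = 2·arctan(0.16884) ≈ 19.1669°.

19.17°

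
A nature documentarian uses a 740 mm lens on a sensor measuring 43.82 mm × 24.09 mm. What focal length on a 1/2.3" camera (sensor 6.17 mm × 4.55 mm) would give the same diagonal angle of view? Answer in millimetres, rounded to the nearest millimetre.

Sensor diagonal = √(43.82² + 24.09²) = √2500.5205 ≈ 50.0052 mm.
Sensor diagonal = √(6.17² + 4.55²) = √58.7714 ≈ 7.6663 mm.
Equal angle of view means equal diagonal/f ratio, so f₂ = f₁ · (diagonal₂/diagonal₁) = 740 × 7.6663/50.0052.
f₂ = 740 × 0.15331 ≈ 113.449 mm.

113 mm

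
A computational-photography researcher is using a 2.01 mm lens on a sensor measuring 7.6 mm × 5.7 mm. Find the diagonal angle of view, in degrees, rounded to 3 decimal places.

134.128°

Sensor diagonal = √(7.6² + 5.7²) = √90.2500 ≈ 9.5000 mm.
Angle of view α = 2·arctan(d/2f) with d = 9.5000 mm and f = 2.01 mm.
d/2f = 2.36318; arctan(2.36318) ≈ 67.0640°, so α ≈ 134.1279°.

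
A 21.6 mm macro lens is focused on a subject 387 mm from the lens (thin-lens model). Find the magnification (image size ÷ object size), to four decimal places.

Thin lens: 1/f = 1/dₒ + 1/dᵢ → 1/dᵢ = 1/21.6 − 1/387 = 0.0437123 mm⁻¹, so dᵢ ≈ 22.8768 mm.
Magnification m = dᵢ/dₒ = 22.8768/387 ≈ 0.05911.

0.0591×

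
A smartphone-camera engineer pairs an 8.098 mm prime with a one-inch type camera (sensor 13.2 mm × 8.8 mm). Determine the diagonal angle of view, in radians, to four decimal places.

Sensor diagonal = √(13.2² + 8.8²) = √251.6800 ≈ 15.8644 mm.
Angle of view α = 2·arctan(d/2f) with d = 15.8644 mm and f = 8.098 mm.
d/2f = 0.97953; arctan(0.97953) ≈ 0.7751 rad, so α ≈ 1.5501 rad.

1.5501 rad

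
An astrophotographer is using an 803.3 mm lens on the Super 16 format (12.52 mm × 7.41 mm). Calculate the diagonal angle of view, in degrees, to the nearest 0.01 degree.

1.04°

Sensor diagonal = √(12.52² + 7.41²) = √211.6585 ≈ 14.5485 mm.
Angle of view α = 2·arctan(d/2f) with d = 14.5485 mm and f = 803.3 mm.
d/2f = 0.00906; arctan(0.00906) ≈ 0.5188°, so α ≈ 1.0376°.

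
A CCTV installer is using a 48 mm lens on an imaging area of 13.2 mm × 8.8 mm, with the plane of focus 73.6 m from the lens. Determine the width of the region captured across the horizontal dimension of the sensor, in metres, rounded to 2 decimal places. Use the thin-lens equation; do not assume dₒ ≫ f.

20.23 m

dₒ: 73.6 m = 73600 mm.
Similar triangles through the lens centre give W/dₒ = w/dᵢ; with 1/f = 1/dₒ + 1/dᵢ this gives W = w·(dₒ − f)/f.
W = 13.2 mm × (73600 − 48) / 48 = 13.2 × 1532.3333 ≈ 20226.800 mm = 20.2268 m.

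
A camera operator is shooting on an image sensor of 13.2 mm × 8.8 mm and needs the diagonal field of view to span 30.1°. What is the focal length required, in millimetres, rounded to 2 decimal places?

Sensor diagonal = √(13.2² + 8.8²) = √251.6800 ≈ 15.8644 mm.
From α = 2·arctan(d/2f) we get f = d / (2·tan(α/2)).
With d = 15.8644 mm and α/2 = 15.05°, tan(α/2) ≈ 0.26888, so f ≈ 15.8644 / 0.53777 ≈ 29.5004 mm.

29.50 mm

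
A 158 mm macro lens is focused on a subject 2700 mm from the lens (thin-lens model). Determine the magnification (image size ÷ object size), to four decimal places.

Thin lens: 1/f = 1/dₒ + 1/dᵢ → 1/dᵢ = 1/158 − 1/2700 = 0.0059587 mm⁻¹, so dᵢ ≈ 167.8206 mm.
Magnification m = dᵢ/dₒ = 167.8206/2700 ≈ 0.06216.

0.0622×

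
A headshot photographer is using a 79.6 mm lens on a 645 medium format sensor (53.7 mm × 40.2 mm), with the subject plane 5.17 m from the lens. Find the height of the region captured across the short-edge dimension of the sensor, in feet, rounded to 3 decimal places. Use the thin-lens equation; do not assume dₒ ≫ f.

8.434 ft

dₒ: 5.17 m = 5170 mm.
Similar triangles through the lens centre give W/dₒ = h/dᵢ; with 1/f = 1/dₒ + 1/dᵢ this gives W = h·(dₒ − f)/f.
W = 40.2 mm × (5170 − 79.6) / 79.6 = 40.2 × 63.9497 ≈ 2570.780 mm = 2570.780/304.8 ft = 8.43432 ft.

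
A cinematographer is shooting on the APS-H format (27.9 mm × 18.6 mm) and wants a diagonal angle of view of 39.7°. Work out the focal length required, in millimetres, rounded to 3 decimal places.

Sensor diagonal = √(27.9² + 18.6²) = √1124.3700 ≈ 33.5316 mm.
From α = 2·arctan(d/2f) we get f = d / (2·tan(α/2)).
With d = 33.5316 mm and α/2 = 19.85°, tan(α/2) ≈ 0.36101, so f ≈ 33.5316 / 0.72202 ≈ 46.4416 mm.

46.442 mm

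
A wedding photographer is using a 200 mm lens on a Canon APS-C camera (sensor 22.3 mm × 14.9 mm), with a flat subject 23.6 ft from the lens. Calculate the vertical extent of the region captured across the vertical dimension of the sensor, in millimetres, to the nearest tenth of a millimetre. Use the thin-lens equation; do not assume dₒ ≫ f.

521.0 mm

dₒ: 23.6 ft × 304.8 mm/ft = 7193.28 mm.
Similar triangles through the lens centre give W/dₒ = h/dᵢ; with 1/f = 1/dₒ + 1/dᵢ this gives W = h·(dₒ − f)/f.
W = 14.9 mm × (7193.28 − 200) / 200 = 14.9 × 34.9664 ≈ 520.999 mm.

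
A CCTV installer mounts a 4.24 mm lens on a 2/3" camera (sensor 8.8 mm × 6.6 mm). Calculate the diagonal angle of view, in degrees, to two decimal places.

104.74°

Sensor diagonal = √(8.8² + 6.6²) = √121.0000 ≈ 11.0000 mm.
Angle of view α = 2·arctan(d/2f) with d = 11.0000 mm and f = 4.24 mm.
d/2f = 1.29717; arctan(1.29717) ≈ 52.3710°, so α ≈ 104.7421°.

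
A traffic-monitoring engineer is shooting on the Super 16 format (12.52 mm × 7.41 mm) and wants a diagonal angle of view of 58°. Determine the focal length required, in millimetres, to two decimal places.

Sensor diagonal = √(12.52² + 7.41²) = √211.6585 ≈ 14.5485 mm.
From α = 2·arctan(d/2f) we get f = d / (2·tan(α/2)).
With d = 14.5485 mm and α/2 = 29°, tan(α/2) ≈ 0.55431, so f ≈ 14.5485 / 1.10862 ≈ 13.1231 mm.

13.12 mm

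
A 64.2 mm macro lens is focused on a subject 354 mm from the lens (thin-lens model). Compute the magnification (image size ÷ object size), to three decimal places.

Thin lens: 1/f = 1/dₒ + 1/dᵢ → 1/dᵢ = 1/64.2 − 1/354 = 0.0127515 mm⁻¹, so dᵢ ≈ 78.4224 mm.
Magnification m = dᵢ/dₒ = 78.4224/354 ≈ 0.22153.

0.222×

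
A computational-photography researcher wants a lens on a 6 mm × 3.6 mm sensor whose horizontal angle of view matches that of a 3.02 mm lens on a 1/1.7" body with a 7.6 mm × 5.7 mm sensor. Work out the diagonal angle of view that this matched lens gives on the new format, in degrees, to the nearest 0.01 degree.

111.45°

Equal horizontal AOV ⇒ f₂ = f₁ · 6/7.6 = 3.02 × 0.78947 ≈ 2.3842 mm.
Sensor diagonal = √(6² + 3.6²) = √48.9600 ≈ 6.9971 mm.
Diagonal AOV on the new format = 2·arctan(6.9971 / (2 × 2.3842)) = 2·arctan(1.46739) ≈ 111.4526°.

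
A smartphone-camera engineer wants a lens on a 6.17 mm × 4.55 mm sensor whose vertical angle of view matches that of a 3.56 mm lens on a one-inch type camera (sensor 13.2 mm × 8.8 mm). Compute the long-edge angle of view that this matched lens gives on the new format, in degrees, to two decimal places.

118.35°

Equal vertical AOV ⇒ f₂ = f₁ · 4.55/8.8 = 3.56 × 0.51705 ≈ 1.8407 mm.
Long-edge AOV on the new format = 2·arctan(6.17 / (2 × 1.8407)) = 2·arctan(1.67601) ≈ 118.3547°.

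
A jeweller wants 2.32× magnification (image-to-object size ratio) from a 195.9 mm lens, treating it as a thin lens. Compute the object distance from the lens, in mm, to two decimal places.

280.34 mm

With m = dᵢ/dₒ and 1/f = 1/dₒ + 1/dᵢ, substituting dᵢ = m·dₒ gives 1/f = (1 + 1/m)/dₒ, hence dₒ = f·(1 + 1/m).
dₒ = 195.9 × (1 + 1/2.32) = 195.9 × 1.43103 ≈ 280.340 mm.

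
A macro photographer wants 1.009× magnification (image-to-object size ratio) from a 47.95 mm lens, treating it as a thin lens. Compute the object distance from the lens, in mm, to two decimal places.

95.47 mm

With m = dᵢ/dₒ and 1/f = 1/dₒ + 1/dᵢ, substituting dᵢ = m·dₒ gives 1/f = (1 + 1/m)/dₒ, hence dₒ = f·(1 + 1/m).
dₒ = 47.95 × (1 + 1/1.009) = 47.95 × 1.99108 ≈ 95.472 mm.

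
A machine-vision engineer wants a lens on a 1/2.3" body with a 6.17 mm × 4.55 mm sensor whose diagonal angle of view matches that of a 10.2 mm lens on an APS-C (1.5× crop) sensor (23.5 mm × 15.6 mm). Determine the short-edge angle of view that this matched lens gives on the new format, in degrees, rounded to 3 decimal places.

Sensor diagonal = √(23.5² + 15.6²) = √795.6100 ≈ 28.2066 mm.
Sensor diagonal = √(6.17² + 4.55²) = √58.7714 ≈ 7.6663 mm.
Equal diagonal AOV ⇒ f₂ = f₁ · 7.6663/28.2066 = 10.2 × 0.27179 ≈ 2.7723 mm.
Short-edge AOV on the new format = 2·arctan(4.55 / (2 × 2.7723)) = 2·arctan(0.82063) ≈ 78.7468°.

78.747°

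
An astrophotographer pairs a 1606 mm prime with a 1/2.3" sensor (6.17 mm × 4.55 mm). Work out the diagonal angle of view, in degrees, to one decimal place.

Sensor diagonal = √(6.17² + 4.55²) = √58.7714 ≈ 7.6663 mm.
Angle of view α = 2·arctan(d/2f) with d = 7.6663 mm and f = 1606 mm.
d/2f = 0.00239; arctan(0.00239) ≈ 0.1368°, so α ≈ 0.2735°.

0.3°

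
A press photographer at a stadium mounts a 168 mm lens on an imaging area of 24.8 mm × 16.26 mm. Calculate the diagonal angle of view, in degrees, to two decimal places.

Sensor diagonal = √(24.8² + 16.26²) = √879.4276 ≈ 29.6551 mm.
Angle of view α = 2·arctan(d/2f) with d = 29.6551 mm and f = 168 mm.
d/2f = 0.08826; arctan(0.08826) ≈ 5.0438°, so α ≈ 10.0876°.

10.09°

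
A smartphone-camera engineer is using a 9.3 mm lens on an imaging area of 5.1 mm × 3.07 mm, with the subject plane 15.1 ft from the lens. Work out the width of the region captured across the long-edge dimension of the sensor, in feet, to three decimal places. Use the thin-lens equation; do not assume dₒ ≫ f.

8.264 ft

dₒ: 15.1 ft × 304.8 mm/ft = 4602.48 mm.
Similar triangles through the lens centre give W/dₒ = w/dᵢ; with 1/f = 1/dₒ + 1/dᵢ this gives W = w·(dₒ − f)/f.
W = 5.1 mm × (4602.48 − 9.3) / 9.3 = 5.1 × 493.8903 ≈ 2518.841 mm = 2518.841/304.8 ft = 8.26391 ft.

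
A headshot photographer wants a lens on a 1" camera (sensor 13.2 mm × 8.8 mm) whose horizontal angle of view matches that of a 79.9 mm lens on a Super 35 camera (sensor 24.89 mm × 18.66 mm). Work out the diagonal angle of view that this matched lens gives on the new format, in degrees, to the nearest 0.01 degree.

21.21°

Equal horizontal AOV ⇒ f₂ = f₁ · 13.2/24.89 = 79.9 × 0.53033 ≈ 42.3736 mm.
Sensor diagonal = √(13.2² + 8.8²) = √251.6800 ≈ 15.8644 mm.
Diagonal AOV on the new format = 2·arctan(15.8644 / (2 × 42.3736)) = 2·arctan(0.18720) ≈ 21.2058°.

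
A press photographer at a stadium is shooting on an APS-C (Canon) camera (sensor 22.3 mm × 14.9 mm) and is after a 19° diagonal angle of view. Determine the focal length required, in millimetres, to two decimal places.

80.13 mm

Sensor diagonal = √(22.3² + 14.9²) = √719.3000 ≈ 26.8198 mm.
From α = 2·arctan(d/2f) we get f = d / (2·tan(α/2)).
With d = 26.8198 mm and α/2 = 9.5°, tan(α/2) ≈ 0.16734, so f ≈ 26.8198 / 0.33469 ≈ 80.1343 mm.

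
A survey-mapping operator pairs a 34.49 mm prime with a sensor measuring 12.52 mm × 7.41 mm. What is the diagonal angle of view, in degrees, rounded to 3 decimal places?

Sensor diagonal = √(12.52² + 7.41²) = √211.6585 ≈ 14.5485 mm.
Angle of view α = 2·arctan(d/2f) with d = 14.5485 mm and f = 34.49 mm.
d/2f = 0.21091; arctan(0.21091) ≈ 11.9096°, so α ≈ 23.8193°.

23.819°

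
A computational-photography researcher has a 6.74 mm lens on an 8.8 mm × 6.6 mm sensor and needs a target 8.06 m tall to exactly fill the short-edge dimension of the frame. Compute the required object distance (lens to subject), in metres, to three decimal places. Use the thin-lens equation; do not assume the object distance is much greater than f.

W: 8.06 m = 8060 mm.
Magnification m = h/W = dᵢ/dₒ; combined with 1/f = 1/dₒ + 1/dᵢ this gives dₒ = f·(1 + W/h).
dₒ = 6.74 mm × (1 + 8060/6.6) = 6.74 × 1222.2121 ≈ 8237.710 mm = 8.23771 m.

8.238 m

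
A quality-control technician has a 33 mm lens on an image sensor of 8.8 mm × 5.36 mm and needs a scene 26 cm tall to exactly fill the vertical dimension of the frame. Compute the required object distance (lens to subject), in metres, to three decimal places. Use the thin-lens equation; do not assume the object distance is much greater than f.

1.634 m

W: 26 cm = 260 mm.
Magnification m = h/W = dᵢ/dₒ; combined with 1/f = 1/dₒ + 1/dᵢ this gives dₒ = f·(1 + W/h).
dₒ = 33 mm × (1 + 260/5.36) = 33 × 49.5075 ≈ 1633.746 mm = 1.63375 m.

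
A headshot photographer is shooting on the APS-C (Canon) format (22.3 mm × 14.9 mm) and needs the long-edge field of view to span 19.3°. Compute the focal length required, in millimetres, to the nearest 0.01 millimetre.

65.57 mm

From α = 2·arctan(w/2f) we get f = w / (2·tan(α/2)).
With w = 22.3 mm and α/2 = 9.65°, tan(α/2) ≈ 0.17004, so f ≈ 22.3 / 0.34007 ≈ 65.5747 mm.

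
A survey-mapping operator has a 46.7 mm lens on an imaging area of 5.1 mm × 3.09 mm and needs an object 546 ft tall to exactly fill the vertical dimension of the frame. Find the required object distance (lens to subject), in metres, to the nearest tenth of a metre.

2515.2 m

W: 546 ft × 304.8 mm/ft = 166420.79 mm.
Magnification m = h/W = dᵢ/dₒ; combined with 1/f = 1/dₒ + 1/dᵢ this gives dₒ = f·(1 + W/h).
dₒ = 46.7 mm × (1 + 166421/3.09) = 46.7 × 53858.8624 ≈ 2515208.872 mm = 2515.21 m.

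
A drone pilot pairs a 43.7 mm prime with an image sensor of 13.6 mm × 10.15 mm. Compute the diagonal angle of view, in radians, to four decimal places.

0.3836 rad

Sensor diagonal = √(13.6² + 10.15²) = √287.9825 ≈ 16.9700 mm.
Angle of view α = 2·arctan(d/2f) with d = 16.9700 mm and f = 43.7 mm.
d/2f = 0.19417; arctan(0.19417) ≈ 0.1918 rad, so α ≈ 0.3836 rad.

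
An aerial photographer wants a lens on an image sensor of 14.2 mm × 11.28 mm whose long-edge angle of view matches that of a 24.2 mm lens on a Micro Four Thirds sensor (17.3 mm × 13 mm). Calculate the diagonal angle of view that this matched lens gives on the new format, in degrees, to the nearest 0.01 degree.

49.07°

Equal long-edge AOV ⇒ f₂ = f₁ · 14.2/17.3 = 24.2 × 0.82081 ≈ 19.8636 mm.
Sensor diagonal = √(14.2² + 11.28²) = √328.8784 ≈ 18.1350 mm.
Diagonal AOV on the new format = 2·arctan(18.1350 / (2 × 19.8636)) = 2·arctan(0.45649) ≈ 49.0723°.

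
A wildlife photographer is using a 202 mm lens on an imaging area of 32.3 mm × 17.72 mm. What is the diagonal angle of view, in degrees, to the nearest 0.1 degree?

10.4°

Sensor diagonal = √(32.3² + 17.72²) = √1357.2884 ≈ 36.8414 mm.
Angle of view α = 2·arctan(d/2f) with d = 36.8414 mm and f = 202 mm.
d/2f = 0.09119; arctan(0.09119) ≈ 5.2105°, so α ≈ 10.4210°.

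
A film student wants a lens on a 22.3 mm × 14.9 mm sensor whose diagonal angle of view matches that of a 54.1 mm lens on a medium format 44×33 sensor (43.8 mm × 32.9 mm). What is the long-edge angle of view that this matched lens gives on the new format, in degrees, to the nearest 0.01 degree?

45.66°

Sensor diagonal = √(43.8² + 32.9²) = √3000.8500 ≈ 54.7800 mm.
Sensor diagonal = √(22.3² + 14.9²) = √719.3000 ≈ 26.8198 mm.
Equal diagonal AOV ⇒ f₂ = f₁ · 26.8198/54.7800 = 54.1 × 0.48959 ≈ 26.4868 mm.
Long-edge AOV on the new format = 2·arctan(22.3 / (2 × 26.4868)) = 2·arctan(0.42096) ≈ 45.6587°.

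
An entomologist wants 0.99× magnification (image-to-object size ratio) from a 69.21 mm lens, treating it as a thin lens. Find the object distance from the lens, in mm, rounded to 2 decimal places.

139.12 mm

With m = dᵢ/dₒ and 1/f = 1/dₒ + 1/dᵢ, substituting dᵢ = m·dₒ gives 1/f = (1 + 1/m)/dₒ, hence dₒ = f·(1 + 1/m).
dₒ = 69.21 × (1 + 1/0.99) = 69.21 × 2.01010 ≈ 139.119 mm.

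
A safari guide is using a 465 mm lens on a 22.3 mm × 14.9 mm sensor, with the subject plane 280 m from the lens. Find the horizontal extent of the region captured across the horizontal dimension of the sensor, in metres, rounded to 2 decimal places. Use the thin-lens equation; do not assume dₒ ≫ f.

13.41 m

dₒ: 280 m = 280000 mm.
Similar triangles through the lens centre give W/dₒ = w/dᵢ; with 1/f = 1/dₒ + 1/dᵢ this gives W = w·(dₒ − f)/f.
W = 22.3 mm × (280000 − 465) / 465 = 22.3 × 601.1505 ≈ 13405.657 mm = 13.4057 m.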